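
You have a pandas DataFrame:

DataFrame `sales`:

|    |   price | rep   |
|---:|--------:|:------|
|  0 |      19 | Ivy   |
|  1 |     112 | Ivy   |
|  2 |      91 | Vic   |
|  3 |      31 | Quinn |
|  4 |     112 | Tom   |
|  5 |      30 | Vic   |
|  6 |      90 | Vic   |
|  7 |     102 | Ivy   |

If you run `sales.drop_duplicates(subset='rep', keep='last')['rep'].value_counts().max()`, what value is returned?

drop duplicate rep (keep=last):
   price    rep
3     31  Quinn
4    112    Tom
6     90    Vic
7    102    Ivy
value_counts of rep:
rep
Quinn    1
Tom      1
Vic      1
Ivy      1
Name: count, dtype: int64
Taking the max of the resulting series gives 1.

1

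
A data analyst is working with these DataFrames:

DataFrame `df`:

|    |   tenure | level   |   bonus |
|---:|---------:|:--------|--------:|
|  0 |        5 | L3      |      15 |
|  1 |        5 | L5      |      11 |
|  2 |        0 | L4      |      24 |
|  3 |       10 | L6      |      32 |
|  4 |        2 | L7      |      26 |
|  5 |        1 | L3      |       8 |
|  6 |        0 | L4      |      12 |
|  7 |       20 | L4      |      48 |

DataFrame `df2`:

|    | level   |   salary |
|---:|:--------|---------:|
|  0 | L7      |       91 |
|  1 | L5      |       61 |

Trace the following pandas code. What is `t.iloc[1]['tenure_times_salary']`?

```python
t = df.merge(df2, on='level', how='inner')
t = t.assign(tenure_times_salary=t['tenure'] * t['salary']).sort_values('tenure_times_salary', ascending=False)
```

merge on 'level' (how='inner') → 2 rows:
   tenure level  bonus  salary
0       5    L5     11      61
1       2    L7     26      91
add column tenure_times_salary = t['tenure'] * t['salary']:
   tenure level  bonus  salary  tenure_times_salary
0       5    L5     11      61                  305
1       2    L7     26      91                  182
sort by tenure_times_salary descending:
   tenure level  bonus  salary  tenure_times_salary
0       5    L5     11      61                  305
1       2    L7     26      91                  182
value at position 1, column 'tenure_times_salary' → 182

182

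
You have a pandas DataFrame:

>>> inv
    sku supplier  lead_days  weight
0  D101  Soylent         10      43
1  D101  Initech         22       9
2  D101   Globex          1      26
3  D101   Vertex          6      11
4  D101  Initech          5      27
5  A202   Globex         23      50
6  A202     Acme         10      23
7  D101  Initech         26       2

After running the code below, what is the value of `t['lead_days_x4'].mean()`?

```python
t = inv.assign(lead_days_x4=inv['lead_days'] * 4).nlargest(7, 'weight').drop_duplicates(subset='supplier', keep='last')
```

add column lead_days_x4 = inv['lead_days'] * 4:
    sku supplier  lead_days  weight  lead_days_x4
0  D101  Soylent         10      43            40
1  D101  Initech         22       9            88
2  D101   Globex          1      26             4
3  D101   Vertex          6      11            24
4  D101  Initech          5      27            20
5  A202   Globex         23      50            92
6  A202     Acme         10      23            40
7  D101  Initech         26       2           104
take 7 rows with largest weight:
    sku supplier  lead_days  weight  lead_days_x4
5  A202   Globex         23      50            92
0  D101  Soylent         10      43            40
4  D101  Initech          5      27            20
2  D101   Globex          1      26             4
6  A202     Acme         10      23            40
3  D101   Vertex          6      11            24
1  D101  Initech         22       9            88
drop duplicate supplier (keep=last):
    sku supplier  lead_days  weight  lead_days_x4
0  D101  Soylent         10      43            40
2  D101   Globex          1      26             4
6  A202     Acme         10      23            40
3  D101   Vertex          6      11            24
1  D101  Initech         22       9            88

39.2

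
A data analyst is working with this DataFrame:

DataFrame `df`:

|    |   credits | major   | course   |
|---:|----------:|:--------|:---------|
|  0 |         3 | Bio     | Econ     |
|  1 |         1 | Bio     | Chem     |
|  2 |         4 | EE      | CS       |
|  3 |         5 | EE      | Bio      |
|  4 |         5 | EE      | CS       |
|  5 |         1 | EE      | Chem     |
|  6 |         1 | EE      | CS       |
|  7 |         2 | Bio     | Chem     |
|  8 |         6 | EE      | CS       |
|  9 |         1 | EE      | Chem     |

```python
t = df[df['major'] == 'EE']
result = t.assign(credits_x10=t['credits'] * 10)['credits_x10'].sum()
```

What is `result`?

230

filter rows where major == 'EE':
   credits major course
2        4    EE     CS
3        5    EE    Bio
4        5    EE     CS
5        1    EE   Chem
6        1    EE     CS
8        6    EE     CS
9        1    EE   Chem
add column credits_x10 = t['credits'] * 10:
   credits major course  credits_x10
2        4    EE     CS           40
3        5    EE    Bio           50
4        5    EE     CS           50
5        1    EE   Chem           10
6        1    EE     CS           10
8        6    EE     CS           60
9        1    EE   Chem           10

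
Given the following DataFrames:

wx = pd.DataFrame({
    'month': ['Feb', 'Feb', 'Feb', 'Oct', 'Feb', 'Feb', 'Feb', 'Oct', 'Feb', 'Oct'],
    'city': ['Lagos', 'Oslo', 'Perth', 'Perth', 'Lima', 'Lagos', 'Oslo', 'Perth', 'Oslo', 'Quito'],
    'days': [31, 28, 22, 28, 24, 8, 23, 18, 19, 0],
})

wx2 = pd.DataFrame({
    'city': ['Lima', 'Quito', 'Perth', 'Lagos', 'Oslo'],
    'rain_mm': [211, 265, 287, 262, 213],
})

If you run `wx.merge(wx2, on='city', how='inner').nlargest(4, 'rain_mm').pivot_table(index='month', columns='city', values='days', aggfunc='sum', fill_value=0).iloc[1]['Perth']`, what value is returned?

46

merge on 'city' (how='inner') → 10 rows:
  month   city  days  rain_mm
0   Feb  Lagos    31      262
1   Feb   Oslo    28      213
2   Feb  Perth    22      287
3   Oct  Perth    28      287
4   Feb   Lima    24      211
5   Feb  Lagos     8      262
6   Feb   Oslo    23      213
7   Oct  Perth    18      287
8   Feb   Oslo    19      213
9   Oct  Quito     0      265
take 4 rows with largest rain_mm:
  month   city  days  rain_mm
2   Feb  Perth    22      287
3   Oct  Perth    28      287
7   Oct  Perth    18      287
9   Oct  Quito     0      265
pivot: rows=month, cols=city, sum(days):
city   Perth  Quito
month              
Feb       22      0
Oct       46      0
value at position 1, column 'Perth' → 46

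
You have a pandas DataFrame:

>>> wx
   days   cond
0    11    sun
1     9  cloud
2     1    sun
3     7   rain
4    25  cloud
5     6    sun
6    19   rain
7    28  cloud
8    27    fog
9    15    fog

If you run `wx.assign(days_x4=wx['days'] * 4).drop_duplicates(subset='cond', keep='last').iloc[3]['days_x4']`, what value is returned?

60

add column days_x4 = wx['days'] * 4:
   days   cond  days_x4
0    11    sun       44
1     9  cloud       36
2     1    sun        4
3     7   rain       28
4    25  cloud      100
5     6    sun       24
6    19   rain       76
7    28  cloud      112
8    27    fog      108
9    15    fog       60
drop duplicate cond (keep=last):
   days   cond  days_x4
5     6    sun       24
6    19   rain       76
7    28  cloud      112
9    15    fog       60
Reading off the value at position 3, column 'days_x4', we get 60.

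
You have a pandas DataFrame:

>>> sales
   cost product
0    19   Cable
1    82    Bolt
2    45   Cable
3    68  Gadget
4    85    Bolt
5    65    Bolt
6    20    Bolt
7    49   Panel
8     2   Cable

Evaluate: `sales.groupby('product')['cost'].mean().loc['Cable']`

group by product, mean of cost:
product
Bolt      63.0
Cable     22.0
Gadget    68.0
Panel     49.0
Name: cost, dtype: float64
Finally, value at index 'Cable' = 22.0.

22.0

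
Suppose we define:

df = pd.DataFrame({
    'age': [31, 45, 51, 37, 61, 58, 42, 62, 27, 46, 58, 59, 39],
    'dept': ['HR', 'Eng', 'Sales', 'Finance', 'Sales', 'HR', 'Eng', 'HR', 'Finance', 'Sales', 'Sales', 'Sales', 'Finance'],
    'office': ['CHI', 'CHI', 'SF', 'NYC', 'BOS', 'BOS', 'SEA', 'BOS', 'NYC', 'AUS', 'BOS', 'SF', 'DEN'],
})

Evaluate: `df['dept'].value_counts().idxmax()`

Sales

value_counts of dept:
dept
Sales      5
HR         3
Finance    3
Eng        2
Name: count, dtype: int64
So idxmax() = Sales.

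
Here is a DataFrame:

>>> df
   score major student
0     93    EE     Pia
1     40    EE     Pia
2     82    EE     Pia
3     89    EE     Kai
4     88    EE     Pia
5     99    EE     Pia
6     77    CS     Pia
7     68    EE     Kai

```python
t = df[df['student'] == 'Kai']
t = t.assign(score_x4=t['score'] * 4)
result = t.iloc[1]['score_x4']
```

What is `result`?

filter rows where student == 'Kai':
   score major student
3     89    EE     Kai
7     68    EE     Kai
add column score_x4 = t['score'] * 4:
   score major student  score_x4
3     89    EE     Kai       356
7     68    EE     Kai       272
Hence 272.

272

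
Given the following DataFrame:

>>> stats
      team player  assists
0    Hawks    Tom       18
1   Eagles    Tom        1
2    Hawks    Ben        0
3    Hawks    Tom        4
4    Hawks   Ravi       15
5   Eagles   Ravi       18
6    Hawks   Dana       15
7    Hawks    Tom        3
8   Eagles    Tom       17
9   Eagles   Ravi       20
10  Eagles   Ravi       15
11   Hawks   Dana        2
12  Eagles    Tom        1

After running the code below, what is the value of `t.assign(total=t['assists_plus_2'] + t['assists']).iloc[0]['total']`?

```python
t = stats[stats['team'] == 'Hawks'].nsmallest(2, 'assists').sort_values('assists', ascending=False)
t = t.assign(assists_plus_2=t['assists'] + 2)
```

filter rows where team == 'Hawks':
     team player  assists
0   Hawks    Tom       18
2   Hawks    Ben        0
3   Hawks    Tom        4
4   Hawks   Ravi       15
6   Hawks   Dana       15
7   Hawks    Tom        3
11  Hawks   Dana        2
take 2 rows with smallest assists:
     team player  assists
2   Hawks    Ben        0
11  Hawks   Dana        2
sort by assists descending:
     team player  assists
11  Hawks   Dana        2
2   Hawks    Ben        0
add column assists_plus_2 = t['assists'] + 2:
     team player  assists  assists_plus_2
11  Hawks   Dana        2               4
2   Hawks    Ben        0               2
add column total = t['assists_plus_2'] + t['assists']:
     team player  assists  assists_plus_2  total
11  Hawks   Dana        2               4      6
2   Hawks    Ben        0               2      2

6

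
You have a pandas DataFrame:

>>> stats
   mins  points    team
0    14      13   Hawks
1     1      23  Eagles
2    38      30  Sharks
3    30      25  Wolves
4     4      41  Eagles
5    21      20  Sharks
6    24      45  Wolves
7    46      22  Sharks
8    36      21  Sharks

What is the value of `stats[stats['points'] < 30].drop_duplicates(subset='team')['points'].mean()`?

20.25

filter rows where points < 30:
   mins  points    team
0    14      13   Hawks
1     1      23  Eagles
3    30      25  Wolves
5    21      20  Sharks
7    46      22  Sharks
8    36      21  Sharks
drop duplicate team (keep=first):
   mins  points    team
0    14      13   Hawks
1     1      23  Eagles
3    30      25  Wolves
5    21      20  Sharks
Taking the mean of column 'points' gives 20.25.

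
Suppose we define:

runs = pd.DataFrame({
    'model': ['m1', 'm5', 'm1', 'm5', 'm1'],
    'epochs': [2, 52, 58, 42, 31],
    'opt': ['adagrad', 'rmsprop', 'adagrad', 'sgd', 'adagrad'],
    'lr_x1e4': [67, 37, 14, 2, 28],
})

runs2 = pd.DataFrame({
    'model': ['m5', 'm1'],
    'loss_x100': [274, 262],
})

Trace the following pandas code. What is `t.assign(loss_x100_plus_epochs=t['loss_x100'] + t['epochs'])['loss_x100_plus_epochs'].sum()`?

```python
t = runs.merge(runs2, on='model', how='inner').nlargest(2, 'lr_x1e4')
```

590

merge on 'model' (how='inner') → 5 rows:
  model  epochs      opt  lr_x1e4  loss_x100
0    m1       2  adagrad       67        262
1    m5      52  rmsprop       37        274
2    m1      58  adagrad       14        262
3    m5      42      sgd        2        274
4    m1      31  adagrad       28        262
take 2 rows with largest lr_x1e4:
  model  epochs      opt  lr_x1e4  loss_x100
0    m1       2  adagrad       67        262
1    m5      52  rmsprop       37        274
add column loss_x100_plus_epochs = t['loss_x100'] + t['epochs']:
  model  epochs      opt  lr_x1e4  loss_x100  loss_x100_plus_epochs
0    m1       2  adagrad       67        262                    264
1    m5      52  rmsprop       37        274                    326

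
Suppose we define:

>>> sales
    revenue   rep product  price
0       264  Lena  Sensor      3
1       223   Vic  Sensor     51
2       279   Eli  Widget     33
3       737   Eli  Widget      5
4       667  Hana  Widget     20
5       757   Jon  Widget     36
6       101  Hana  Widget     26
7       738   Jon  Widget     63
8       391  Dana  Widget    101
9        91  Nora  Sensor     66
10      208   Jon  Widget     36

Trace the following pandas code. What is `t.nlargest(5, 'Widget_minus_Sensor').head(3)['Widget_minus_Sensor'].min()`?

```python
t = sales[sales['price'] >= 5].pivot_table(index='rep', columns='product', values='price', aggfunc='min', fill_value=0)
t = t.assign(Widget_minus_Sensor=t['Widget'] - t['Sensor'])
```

filter rows where price >= 5:
    revenue   rep product  price
1       223   Vic  Sensor     51
2       279   Eli  Widget     33
3       737   Eli  Widget      5
4       667  Hana  Widget     20
5       757   Jon  Widget     36
6       101  Hana  Widget     26
7       738   Jon  Widget     63
8       391  Dana  Widget    101
9        91  Nora  Sensor     66
10      208   Jon  Widget     36
pivot: rows=rep, cols=product, min(price):
product  Sensor  Widget
rep                    
Dana          0     101
Eli           0       5
Hana          0      20
Jon           0      36
Nora         66       0
Vic          51       0
add column Widget_minus_Sensor = t['Widget'] - t['Sensor']:
product  Sensor  Widget  Widget_minus_Sensor
rep                                         
Dana          0     101                  101
Eli           0       5                    5
Hana          0      20                   20
Jon           0      36                   36
Nora         66       0                  -66
Vic          51       0                  -51
take 5 rows with largest Widget_minus_Sensor:
product  Sensor  Widget  Widget_minus_Sensor
rep                                         
Dana          0     101                  101
Jon           0      36                   36
Hana          0      20                   20
Eli           0       5                    5
Vic          51       0                  -51
take first 3 rows:
product  Sensor  Widget  Widget_minus_Sensor
rep                                         
Dana          0     101                  101
Jon           0      36                   36
Hana          0      20                   20

20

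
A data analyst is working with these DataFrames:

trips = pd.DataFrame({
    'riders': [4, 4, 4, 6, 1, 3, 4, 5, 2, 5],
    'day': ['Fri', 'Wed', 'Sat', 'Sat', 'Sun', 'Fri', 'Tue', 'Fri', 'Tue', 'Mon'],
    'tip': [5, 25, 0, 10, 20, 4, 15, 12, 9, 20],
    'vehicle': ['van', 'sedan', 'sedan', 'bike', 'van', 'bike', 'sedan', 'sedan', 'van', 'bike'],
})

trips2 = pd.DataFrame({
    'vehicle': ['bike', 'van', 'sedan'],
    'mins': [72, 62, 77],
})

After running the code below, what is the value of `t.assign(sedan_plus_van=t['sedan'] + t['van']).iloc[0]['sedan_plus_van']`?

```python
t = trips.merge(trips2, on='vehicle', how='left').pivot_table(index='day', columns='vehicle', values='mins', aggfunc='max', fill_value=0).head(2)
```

merge on 'vehicle' (how='left') → 10 rows:
   riders  day  tip vehicle  mins
0       4  Fri    5     van    62
1       4  Wed   25   sedan    77
2       4  Sat    0   sedan    77
3       6  Sat   10    bike    72
4       1  Sun   20     van    62
5       3  Fri    4    bike    72
6       4  Tue   15   sedan    77
7       5  Fri   12   sedan    77
8       2  Tue    9     van    62
9       5  Mon   20    bike    72
pivot: rows=day, cols=vehicle, max(mins):
vehicle  bike  sedan  van
day                      
Fri        72     77   62
Mon        72      0    0
Sat        72     77    0
Sun         0      0   62
Tue         0     77   62
Wed         0     77    0
take first 2 rows:
vehicle  bike  sedan  van
day                      
Fri        72     77   62
Mon        72      0    0
add column sedan_plus_van = t['sedan'] + t['van']:
vehicle  bike  sedan  van  sedan_plus_van
day                                      
Fri        72     77   62             139
Mon        72      0    0               0
So iloc[0]['sedan_plus_van'] = 139.

139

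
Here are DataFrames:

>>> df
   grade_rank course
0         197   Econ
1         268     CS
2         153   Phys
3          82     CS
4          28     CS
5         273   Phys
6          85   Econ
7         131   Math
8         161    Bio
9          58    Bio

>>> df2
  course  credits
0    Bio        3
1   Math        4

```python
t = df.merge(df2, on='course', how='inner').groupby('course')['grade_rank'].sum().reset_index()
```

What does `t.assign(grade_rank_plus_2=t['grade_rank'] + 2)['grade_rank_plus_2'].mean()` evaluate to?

merge on 'course' (how='inner') → 3 rows:
   grade_rank course  credits
0         131   Math        4
1         161    Bio        3
2          58    Bio        3
group by course, sum of grade_rank:
course
Bio     219
Math    131
Name: grade_rank, dtype: int64
reset_index():
  course  grade_rank
0    Bio         219
1   Math         131
add column grade_rank_plus_2 = t['grade_rank'] + 2:
  course  grade_rank  grade_rank_plus_2
0    Bio         219                221
1   Math         131                133

177.0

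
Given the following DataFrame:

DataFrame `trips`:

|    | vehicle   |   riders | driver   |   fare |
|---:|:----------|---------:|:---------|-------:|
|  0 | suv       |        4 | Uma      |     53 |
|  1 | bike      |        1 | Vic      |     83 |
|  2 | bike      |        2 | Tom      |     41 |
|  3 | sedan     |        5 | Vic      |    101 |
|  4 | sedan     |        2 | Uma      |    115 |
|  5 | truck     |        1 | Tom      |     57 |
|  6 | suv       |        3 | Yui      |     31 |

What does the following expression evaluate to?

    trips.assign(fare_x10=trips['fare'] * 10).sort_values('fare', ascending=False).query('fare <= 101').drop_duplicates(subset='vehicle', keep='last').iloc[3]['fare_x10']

add column fare_x10 = trips['fare'] * 10:
  vehicle  riders driver  fare  fare_x10
0     suv       4    Uma    53       530
1    bike       1    Vic    83       830
2    bike       2    Tom    41       410
3   sedan       5    Vic   101      1010
4   sedan       2    Uma   115      1150
5   truck       1    Tom    57       570
6     suv       3    Yui    31       310
sort by fare descending:
  vehicle  riders driver  fare  fare_x10
4   sedan       2    Uma   115      1150
3   sedan       5    Vic   101      1010
1    bike       1    Vic    83       830
5   truck       1    Tom    57       570
0     suv       4    Uma    53       530
2    bike       2    Tom    41       410
6     suv       3    Yui    31       310
filter rows where fare <= 101:
  vehicle  riders driver  fare  fare_x10
3   sedan       5    Vic   101      1010
1    bike       1    Vic    83       830
5   truck       1    Tom    57       570
0     suv       4    Uma    53       530
2    bike       2    Tom    41       410
6     suv       3    Yui    31       310
drop duplicate vehicle (keep=last):
  vehicle  riders driver  fare  fare_x10
3   sedan       5    Vic   101      1010
5   truck       1    Tom    57       570
2    bike       2    Tom    41       410
6     suv       3    Yui    31       310

310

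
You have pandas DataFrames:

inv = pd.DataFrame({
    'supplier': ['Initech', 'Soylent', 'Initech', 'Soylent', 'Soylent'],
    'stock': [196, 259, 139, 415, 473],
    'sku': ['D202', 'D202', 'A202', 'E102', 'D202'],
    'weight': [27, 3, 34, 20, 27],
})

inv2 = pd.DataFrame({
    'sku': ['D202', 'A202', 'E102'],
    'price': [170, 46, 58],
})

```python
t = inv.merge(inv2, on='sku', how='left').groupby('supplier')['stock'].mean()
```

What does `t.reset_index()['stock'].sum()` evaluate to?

549.833333333

merge on 'sku' (how='left') → 5 rows:
  supplier  stock   sku  weight  price
0  Initech    196  D202      27    170
1  Soylent    259  D202       3    170
2  Initech    139  A202      34     46
3  Soylent    415  E102      20     58
4  Soylent    473  D202      27    170
group by supplier, mean of stock:
supplier
Initech    167.500000
Soylent    382.333333
Name: stock, dtype: float64
reset_index():
  supplier       stock
0  Initech  167.500000
1  Soylent  382.333333
Then the sum of column 'stock': 549.833333333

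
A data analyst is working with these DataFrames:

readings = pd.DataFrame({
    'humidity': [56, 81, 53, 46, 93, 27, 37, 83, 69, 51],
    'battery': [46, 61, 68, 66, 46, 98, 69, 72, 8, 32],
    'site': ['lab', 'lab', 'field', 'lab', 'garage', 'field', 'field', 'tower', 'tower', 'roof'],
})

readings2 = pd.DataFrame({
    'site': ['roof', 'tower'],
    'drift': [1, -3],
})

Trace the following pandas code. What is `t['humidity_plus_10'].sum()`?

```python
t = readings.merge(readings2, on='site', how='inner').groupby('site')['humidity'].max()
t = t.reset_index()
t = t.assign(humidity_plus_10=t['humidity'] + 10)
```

merge on 'site' (how='inner') → 3 rows:
   humidity  battery   site  drift
0        83       72  tower     -3
1        69        8  tower     -3
2        51       32   roof      1
group by site, max of humidity:
site
roof     51
tower    83
Name: humidity, dtype: int64
reset_index():
    site  humidity
0   roof        51
1  tower        83
add column humidity_plus_10 = t['humidity'] + 10:
    site  humidity  humidity_plus_10
0   roof        51                61
1  tower        83                93

154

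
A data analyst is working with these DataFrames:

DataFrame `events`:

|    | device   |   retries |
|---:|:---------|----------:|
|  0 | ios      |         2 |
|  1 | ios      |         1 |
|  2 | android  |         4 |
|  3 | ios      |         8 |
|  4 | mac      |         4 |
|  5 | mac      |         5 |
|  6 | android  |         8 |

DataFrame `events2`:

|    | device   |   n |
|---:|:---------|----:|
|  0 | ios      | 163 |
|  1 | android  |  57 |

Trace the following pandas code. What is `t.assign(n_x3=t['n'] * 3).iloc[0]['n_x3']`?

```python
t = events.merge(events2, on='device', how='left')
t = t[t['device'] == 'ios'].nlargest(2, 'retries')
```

merge on 'device' (how='left') → 7 rows:
    device  retries      n
0      ios        2  163.0
1      ios        1  163.0
2  android        4   57.0
3      ios        8  163.0
4      mac        4    NaN
5      mac        5    NaN
6  android        8   57.0
filter rows where device == 'ios':
  device  retries      n
0    ios        2  163.0
1    ios        1  163.0
3    ios        8  163.0
take 2 rows with largest retries:
  device  retries      n
3    ios        8  163.0
0    ios        2  163.0
add column n_x3 = t['n'] * 3:
  device  retries      n   n_x3
3    ios        8  163.0  489.0
0    ios        2  163.0  489.0
Taking the value at position 0, column 'n_x3' gives 489.0.

489.0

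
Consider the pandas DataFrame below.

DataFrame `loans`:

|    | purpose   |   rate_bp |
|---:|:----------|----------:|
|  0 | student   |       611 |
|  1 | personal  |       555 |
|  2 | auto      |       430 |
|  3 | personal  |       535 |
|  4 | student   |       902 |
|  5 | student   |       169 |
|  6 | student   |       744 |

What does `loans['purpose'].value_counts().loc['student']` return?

4

value_counts of purpose:
purpose
student     4
personal    2
auto        1
Name: count, dtype: int64
value at index 'student' → 4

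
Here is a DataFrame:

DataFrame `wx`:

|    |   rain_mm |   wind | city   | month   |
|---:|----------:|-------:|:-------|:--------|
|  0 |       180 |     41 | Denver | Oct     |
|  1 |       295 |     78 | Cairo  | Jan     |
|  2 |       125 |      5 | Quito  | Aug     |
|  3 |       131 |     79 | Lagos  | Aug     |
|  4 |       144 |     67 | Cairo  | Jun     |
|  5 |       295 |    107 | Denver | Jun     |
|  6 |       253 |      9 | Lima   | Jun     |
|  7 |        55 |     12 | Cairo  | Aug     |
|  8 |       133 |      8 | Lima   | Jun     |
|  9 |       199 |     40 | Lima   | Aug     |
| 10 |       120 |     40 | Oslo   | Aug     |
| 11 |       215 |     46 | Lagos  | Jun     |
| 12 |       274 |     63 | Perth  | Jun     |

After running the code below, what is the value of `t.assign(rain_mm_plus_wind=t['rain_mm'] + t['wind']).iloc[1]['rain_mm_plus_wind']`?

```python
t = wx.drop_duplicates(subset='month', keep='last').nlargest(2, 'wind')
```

337

drop duplicate month (keep=last):
    rain_mm  wind    city month
0       180    41  Denver   Oct
1       295    78   Cairo   Jan
10      120    40    Oslo   Aug
12      274    63   Perth   Jun
take 2 rows with largest wind:
    rain_mm  wind   city month
1       295    78  Cairo   Jan
12      274    63  Perth   Jun
add column rain_mm_plus_wind = t['rain_mm'] + t['wind']:
    rain_mm  wind   city month  rain_mm_plus_wind
1       295    78  Cairo   Jan                373
12      274    63  Perth   Jun                337
Finally, value at position 1, column 'rain_mm_plus_wind' = 337.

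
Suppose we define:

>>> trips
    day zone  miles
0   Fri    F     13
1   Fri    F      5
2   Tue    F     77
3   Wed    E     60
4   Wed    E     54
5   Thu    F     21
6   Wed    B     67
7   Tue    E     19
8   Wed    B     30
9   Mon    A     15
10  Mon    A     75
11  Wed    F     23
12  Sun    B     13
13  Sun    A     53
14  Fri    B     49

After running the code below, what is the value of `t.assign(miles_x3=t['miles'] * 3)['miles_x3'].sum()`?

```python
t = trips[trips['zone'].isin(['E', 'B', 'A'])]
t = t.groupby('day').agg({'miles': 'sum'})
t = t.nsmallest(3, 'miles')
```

402

filter rows where zone in ['E', 'B', 'A']:
    day zone  miles
3   Wed    E     60
4   Wed    E     54
6   Wed    B     67
7   Tue    E     19
8   Wed    B     30
9   Mon    A     15
10  Mon    A     75
12  Sun    B     13
13  Sun    A     53
14  Fri    B     49
group by day, sum of miles:
     miles
day       
Fri     49
Mon     90
Sun     66
Tue     19
Wed    211
take 3 rows with smallest miles:
     miles
day       
Tue     19
Fri     49
Sun     66
add column miles_x3 = t['miles'] * 3:
     miles  miles_x3
day                 
Tue     19        57
Fri     49       147
Sun     66       198
sum of column 'miles_x3' → 402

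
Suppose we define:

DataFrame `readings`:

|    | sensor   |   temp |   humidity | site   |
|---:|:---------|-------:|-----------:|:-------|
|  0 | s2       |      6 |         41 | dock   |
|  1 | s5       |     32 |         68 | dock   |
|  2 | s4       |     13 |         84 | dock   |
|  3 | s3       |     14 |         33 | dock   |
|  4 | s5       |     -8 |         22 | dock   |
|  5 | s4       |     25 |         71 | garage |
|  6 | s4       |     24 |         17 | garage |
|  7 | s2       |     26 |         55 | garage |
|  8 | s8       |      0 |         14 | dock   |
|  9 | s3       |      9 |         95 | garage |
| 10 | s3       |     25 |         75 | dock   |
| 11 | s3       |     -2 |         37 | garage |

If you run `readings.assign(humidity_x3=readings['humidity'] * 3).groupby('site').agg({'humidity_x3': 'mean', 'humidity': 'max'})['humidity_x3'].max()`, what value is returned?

165.0

add column humidity_x3 = readings['humidity'] * 3:
   sensor  temp  humidity    site  humidity_x3
0      s2     6        41    dock          123
1      s5    32        68    dock          204
2      s4    13        84    dock          252
3      s3    14        33    dock           99
4      s5    -8        22    dock           66
5      s4    25        71  garage          213
6      s4    24        17  garage           51
7      s2    26        55  garage          165
8      s8     0        14    dock           42
9      s3     9        95  garage          285
10     s3    25        75    dock          225
11     s3    -2        37  garage          111
group by site: mean(humidity_x3), max(humidity):
        humidity_x3  humidity
site                         
dock     144.428571        84
garage   165.000000        95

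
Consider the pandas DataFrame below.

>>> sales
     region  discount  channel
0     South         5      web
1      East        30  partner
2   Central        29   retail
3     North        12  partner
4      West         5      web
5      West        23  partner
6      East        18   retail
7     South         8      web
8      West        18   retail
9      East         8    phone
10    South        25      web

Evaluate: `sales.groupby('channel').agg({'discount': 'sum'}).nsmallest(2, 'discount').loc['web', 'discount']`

43

group by channel, sum of discount:
         discount
channel          
partner        65
phone           8
retail         65
web            43
take 2 rows with smallest discount:
         discount
channel          
phone           8
web            43
Then the value at row 'web', column 'discount': 43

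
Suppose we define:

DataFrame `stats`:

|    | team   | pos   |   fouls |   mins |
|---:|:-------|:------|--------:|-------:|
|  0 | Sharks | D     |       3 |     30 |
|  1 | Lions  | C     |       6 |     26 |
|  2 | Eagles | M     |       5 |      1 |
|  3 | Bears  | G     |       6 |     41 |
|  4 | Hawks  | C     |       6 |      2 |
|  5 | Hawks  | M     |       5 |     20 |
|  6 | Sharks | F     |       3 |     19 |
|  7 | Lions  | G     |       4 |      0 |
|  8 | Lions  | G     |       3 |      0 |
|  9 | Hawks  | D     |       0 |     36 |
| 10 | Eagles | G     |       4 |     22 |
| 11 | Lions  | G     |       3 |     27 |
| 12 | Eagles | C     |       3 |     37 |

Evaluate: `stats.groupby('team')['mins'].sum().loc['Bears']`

group by team, sum of mins:
team
Bears     41
Eagles    60
Hawks     58
Lions     53
Sharks    49
Name: mins, dtype: int64
So loc['Bears'] = 41.

41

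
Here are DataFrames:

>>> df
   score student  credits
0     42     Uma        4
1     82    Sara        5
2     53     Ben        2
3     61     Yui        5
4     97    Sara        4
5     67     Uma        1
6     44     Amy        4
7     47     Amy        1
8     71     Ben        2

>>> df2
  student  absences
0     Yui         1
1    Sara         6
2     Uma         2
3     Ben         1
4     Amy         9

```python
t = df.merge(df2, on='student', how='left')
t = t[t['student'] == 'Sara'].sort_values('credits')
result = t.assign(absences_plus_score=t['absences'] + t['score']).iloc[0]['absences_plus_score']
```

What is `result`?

merge on 'student' (how='left') → 9 rows:
   score student  credits  absences
0     42     Uma        4         2
1     82    Sara        5         6
2     53     Ben        2         1
3     61     Yui        5         1
4     97    Sara        4         6
5     67     Uma        1         2
6     44     Amy        4         9
7     47     Amy        1         9
8     71     Ben        2         1
filter rows where student == 'Sara':
   score student  credits  absences
1     82    Sara        5         6
4     97    Sara        4         6
sort by credits:
   score student  credits  absences
4     97    Sara        4         6
1     82    Sara        5         6
add column absences_plus_score = t['absences'] + t['score']:
   score student  credits  absences  absences_plus_score
4     97    Sara        4         6                  103
1     82    Sara        5         6                   88

103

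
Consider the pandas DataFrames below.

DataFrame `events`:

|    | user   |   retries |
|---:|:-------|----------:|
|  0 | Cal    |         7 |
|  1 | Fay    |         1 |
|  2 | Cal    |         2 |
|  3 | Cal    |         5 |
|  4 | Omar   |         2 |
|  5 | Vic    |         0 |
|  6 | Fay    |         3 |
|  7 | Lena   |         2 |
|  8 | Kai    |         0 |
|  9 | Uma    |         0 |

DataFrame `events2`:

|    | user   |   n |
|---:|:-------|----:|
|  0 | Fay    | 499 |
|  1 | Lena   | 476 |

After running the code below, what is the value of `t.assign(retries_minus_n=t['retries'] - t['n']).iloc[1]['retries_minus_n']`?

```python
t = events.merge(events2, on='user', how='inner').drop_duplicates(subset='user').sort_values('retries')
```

merge on 'user' (how='inner') → 3 rows:
   user  retries    n
0   Fay        1  499
1   Fay        3  499
2  Lena        2  476
drop duplicate user (keep=first):
   user  retries    n
0   Fay        1  499
2  Lena        2  476
sort by retries:
   user  retries    n
0   Fay        1  499
2  Lena        2  476
add column retries_minus_n = t['retries'] - t['n']:
   user  retries    n  retries_minus_n
0   Fay        1  499             -498
2  Lena        2  476             -474
So iloc[1]['retries_minus_n'] = -474.

-474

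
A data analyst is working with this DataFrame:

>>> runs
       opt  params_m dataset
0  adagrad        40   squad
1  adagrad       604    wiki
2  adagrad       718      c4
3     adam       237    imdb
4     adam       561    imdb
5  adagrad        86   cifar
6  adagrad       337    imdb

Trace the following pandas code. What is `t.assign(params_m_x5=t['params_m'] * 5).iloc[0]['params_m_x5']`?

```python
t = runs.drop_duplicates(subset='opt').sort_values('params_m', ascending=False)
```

1185

drop duplicate opt (keep=first):
       opt  params_m dataset
0  adagrad        40   squad
3     adam       237    imdb
sort by params_m descending:
       opt  params_m dataset
3     adam       237    imdb
0  adagrad        40   squad
add column params_m_x5 = t['params_m'] * 5:
       opt  params_m dataset  params_m_x5
3     adam       237    imdb         1185
0  adagrad        40   squad          200
Then the value at position 0, column 'params_m_x5': 1185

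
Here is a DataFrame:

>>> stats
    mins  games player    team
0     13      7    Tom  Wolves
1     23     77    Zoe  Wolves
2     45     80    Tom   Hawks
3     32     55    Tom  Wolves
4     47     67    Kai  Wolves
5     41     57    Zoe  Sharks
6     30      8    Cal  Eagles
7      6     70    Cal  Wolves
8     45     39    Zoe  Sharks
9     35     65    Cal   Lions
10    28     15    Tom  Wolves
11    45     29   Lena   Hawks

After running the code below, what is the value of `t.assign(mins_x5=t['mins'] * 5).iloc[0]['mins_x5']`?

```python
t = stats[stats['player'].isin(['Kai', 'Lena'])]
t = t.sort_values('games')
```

filter rows where player in ['Kai', 'Lena']:
    mins  games player    team
4     47     67    Kai  Wolves
11    45     29   Lena   Hawks
sort by games:
    mins  games player    team
11    45     29   Lena   Hawks
4     47     67    Kai  Wolves
add column mins_x5 = t['mins'] * 5:
    mins  games player    team  mins_x5
11    45     29   Lena   Hawks      225
4     47     67    Kai  Wolves      235
The value at position 0, column 'mins_x5' is 225.

225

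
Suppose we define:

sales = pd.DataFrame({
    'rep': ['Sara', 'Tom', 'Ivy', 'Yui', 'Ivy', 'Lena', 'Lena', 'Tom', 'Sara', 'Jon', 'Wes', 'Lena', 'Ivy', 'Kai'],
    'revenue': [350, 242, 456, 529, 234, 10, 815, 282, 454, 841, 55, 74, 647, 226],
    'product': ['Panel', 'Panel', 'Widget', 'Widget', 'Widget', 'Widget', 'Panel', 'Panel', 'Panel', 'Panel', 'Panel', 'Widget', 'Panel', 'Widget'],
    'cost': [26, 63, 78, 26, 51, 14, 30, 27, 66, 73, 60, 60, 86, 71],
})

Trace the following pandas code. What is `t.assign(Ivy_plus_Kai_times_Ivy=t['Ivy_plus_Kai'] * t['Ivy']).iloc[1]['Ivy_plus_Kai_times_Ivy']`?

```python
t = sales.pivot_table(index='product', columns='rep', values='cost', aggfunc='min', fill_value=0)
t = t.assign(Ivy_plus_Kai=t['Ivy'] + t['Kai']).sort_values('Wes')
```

pivot: rows=product, cols=rep, min(cost):
rep      Ivy  Jon  Kai  Lena  Sara  Tom  Wes  Yui
product                                          
Panel     86   73    0    30    26   27   60    0
Widget    51    0   71    14     0    0    0   26
add column Ivy_plus_Kai = t['Ivy'] + t['Kai']:
rep      Ivy  Jon  Kai  Lena  Sara  Tom  Wes  Yui  Ivy_plus_Kai
product                                                        
Panel     86   73    0    30    26   27   60    0            86
Widget    51    0   71    14     0    0    0   26           122
sort by Wes:
rep      Ivy  Jon  Kai  Lena  Sara  Tom  Wes  Yui  Ivy_plus_Kai
product                                                        
Widget    51    0   71    14     0    0    0   26           122
Panel     86   73    0    30    26   27   60    0            86
add column Ivy_plus_Kai_times_Ivy = t['Ivy_plus_Kai'] * t['Ivy']:
rep      Ivy  Jon  Kai  Lena  Sara  Tom  Wes  Yui  Ivy_plus_Kai  Ivy_plus_Kai_times_Ivy
product                                                                                
Widget    51    0   71    14     0    0    0   26           122                    6222
Panel     86   73    0    30    26   27   60    0            86                    7396
Finally, value at position 1, column 'Ivy_plus_Kai_times_Ivy' = 7396.

7396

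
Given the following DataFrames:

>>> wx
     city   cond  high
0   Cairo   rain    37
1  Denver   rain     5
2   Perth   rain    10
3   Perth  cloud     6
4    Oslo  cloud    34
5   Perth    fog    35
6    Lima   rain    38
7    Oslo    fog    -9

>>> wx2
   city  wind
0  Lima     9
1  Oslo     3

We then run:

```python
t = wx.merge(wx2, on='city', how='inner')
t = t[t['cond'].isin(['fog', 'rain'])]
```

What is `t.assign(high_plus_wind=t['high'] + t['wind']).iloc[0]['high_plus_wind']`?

merge on 'city' (how='inner') → 3 rows:
   city   cond  high  wind
0  Oslo  cloud    34     3
1  Lima   rain    38     9
2  Oslo    fog    -9     3
filter rows where cond in ['fog', 'rain']:
   city  cond  high  wind
1  Lima  rain    38     9
2  Oslo   fog    -9     3
add column high_plus_wind = t['high'] + t['wind']:
   city  cond  high  wind  high_plus_wind
1  Lima  rain    38     9              47
2  Oslo   fog    -9     3              -6
Finally, value at position 0, column 'high_plus_wind' = 47.

47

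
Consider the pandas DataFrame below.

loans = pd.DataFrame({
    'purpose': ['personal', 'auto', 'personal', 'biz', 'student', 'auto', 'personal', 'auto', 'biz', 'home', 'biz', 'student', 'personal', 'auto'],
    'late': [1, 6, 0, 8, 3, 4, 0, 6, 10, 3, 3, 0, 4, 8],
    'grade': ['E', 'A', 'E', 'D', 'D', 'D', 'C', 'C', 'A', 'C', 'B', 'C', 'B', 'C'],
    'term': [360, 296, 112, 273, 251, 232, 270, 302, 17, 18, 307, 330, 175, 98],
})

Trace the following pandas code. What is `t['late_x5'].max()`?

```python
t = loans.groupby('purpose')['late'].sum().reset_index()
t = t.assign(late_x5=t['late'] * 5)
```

120

group by purpose, sum of late:
purpose
auto        24
biz         21
home         3
personal     5
student      3
Name: late, dtype: int64
reset_index():
    purpose  late
0      auto    24
1       biz    21
2      home     3
3  personal     5
4   student     3
add column late_x5 = t['late'] * 5:
    purpose  late  late_x5
0      auto    24      120
1       biz    21      105
2      home     3       15
3  personal     5       25
4   student     3       15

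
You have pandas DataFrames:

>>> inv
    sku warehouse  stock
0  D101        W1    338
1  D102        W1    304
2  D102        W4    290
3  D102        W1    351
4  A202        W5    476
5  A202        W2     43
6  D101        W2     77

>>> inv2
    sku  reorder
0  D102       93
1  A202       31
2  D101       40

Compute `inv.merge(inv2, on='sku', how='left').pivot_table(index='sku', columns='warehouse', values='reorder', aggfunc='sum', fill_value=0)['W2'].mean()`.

merge on 'sku' (how='left') → 7 rows:
    sku warehouse  stock  reorder
0  D101        W1    338       40
1  D102        W1    304       93
2  D102        W4    290       93
3  D102        W1    351       93
4  A202        W5    476       31
5  A202        W2     43       31
6  D101        W2     77       40
pivot: rows=sku, cols=warehouse, sum(reorder):
warehouse   W1  W2  W4  W5
sku                       
A202         0  31   0  31
D101        40  40   0   0
D102       186   0  93   0
So mean() = 23.6666666667.

23.6666666667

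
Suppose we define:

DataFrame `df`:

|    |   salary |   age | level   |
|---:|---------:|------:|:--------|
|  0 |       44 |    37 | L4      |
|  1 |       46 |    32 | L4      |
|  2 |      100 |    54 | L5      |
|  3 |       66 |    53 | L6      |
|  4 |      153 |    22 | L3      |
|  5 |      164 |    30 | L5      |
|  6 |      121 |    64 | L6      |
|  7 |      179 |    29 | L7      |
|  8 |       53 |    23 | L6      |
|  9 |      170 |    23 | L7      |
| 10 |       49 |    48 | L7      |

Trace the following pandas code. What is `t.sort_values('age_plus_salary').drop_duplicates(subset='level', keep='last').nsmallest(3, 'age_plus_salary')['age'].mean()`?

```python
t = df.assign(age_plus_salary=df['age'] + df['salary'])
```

add column age_plus_salary = df['age'] + df['salary']:
    salary  age level  age_plus_salary
0       44   37    L4               81
1       46   32    L4               78
2      100   54    L5              154
3       66   53    L6              119
4      153   22    L3              175
5      164   30    L5              194
6      121   64    L6              185
7      179   29    L7              208
8       53   23    L6               76
9      170   23    L7              193
10      49   48    L7               97
sort by age_plus_salary:
    salary  age level  age_plus_salary
8       53   23    L6               76
1       46   32    L4               78
0       44   37    L4               81
10      49   48    L7               97
3       66   53    L6              119
2      100   54    L5              154
4      153   22    L3              175
6      121   64    L6              185
9      170   23    L7              193
5      164   30    L5              194
7      179   29    L7              208
drop duplicate level (keep=last):
   salary  age level  age_plus_salary
0      44   37    L4               81
4     153   22    L3              175
6     121   64    L6              185
5     164   30    L5              194
7     179   29    L7              208
take 3 rows with smallest age_plus_salary:
   salary  age level  age_plus_salary
0      44   37    L4               81
4     153   22    L3              175
6     121   64    L6              185

41.0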